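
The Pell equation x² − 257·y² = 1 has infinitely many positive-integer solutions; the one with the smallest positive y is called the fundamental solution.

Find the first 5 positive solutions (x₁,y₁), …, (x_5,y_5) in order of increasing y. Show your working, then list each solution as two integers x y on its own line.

513 32
526337 32832
540021249 33685600
554061275137 34561392768
568466328269313 35459955294368

√257 → a₀=16, period (32); ℓ=1 odd so k=1
k=0  a_k=16  p_k/q_k = 16/1
k=1  a_k=32  p_k/q_k = 513/32
→ (513, 32).  Check: 513²=263169, 257·32²=263168, difference 1.
(513+32√257)^2 = 526337 + 32832√257
(513+32√257)^3 = 540021249 + 33685600√257
(513+32√257)^4 = 554061275137 + 34561392768√257
(513+32√257)^5 = 568466328269313 + 35459955294368√257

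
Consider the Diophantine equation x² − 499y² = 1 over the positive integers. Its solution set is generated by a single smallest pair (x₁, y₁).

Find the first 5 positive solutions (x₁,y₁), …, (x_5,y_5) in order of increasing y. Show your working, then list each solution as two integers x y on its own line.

√499 → a₀=22, period (2,1,21,1,2,44); ℓ=6 even so k=5
a_0=22:  p_0=22·1+0=22,  q_0=22·0+1=1
a_1=2:  p_1=2·22+1=45,  q_1=2·1+0=2
a_2=1:  p_2=1·45+22=67,  q_2=1·2+1=3
…
a_4=1:  p_4=1·1452+67=1519,  q_4=1·65+3=68
a_5=2:  p_5=2·1519+1452=4490,  q_5=2·68+65=201
→ (4490, 201).  Check: 4490²=20160100, 499·201²=20160099, difference 1.
(x_2, y_2) = (4490·4490 + 499·201·201, 4490·201 + 201·4490) = (40320199, 1804980)
(x_3, y_3) = (4490·40320199 + 499·201·1804980, 4490·1804980 + 201·40320199) = (362075382530, 16208720199)
(x_4, y_4) = (4490·362075382530 + 499·201·16208720199, 4490·16208720199 + 201·362075382530) = (3251436894799201, 145554305582040)
(x_5, y_5) = (4490·3251436894799201 + 499·201·145554305582040, 4490·145554305582040 + 201·3251436894799201) = (29197902953221442450, 1307077647917999001)

4490 201
40320199 1804980
362075382530 16208720199
3251436894799201 145554305582040
29197902953221442450 1307077647917999001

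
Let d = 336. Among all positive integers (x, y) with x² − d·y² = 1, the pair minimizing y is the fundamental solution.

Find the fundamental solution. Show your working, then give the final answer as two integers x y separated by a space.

55 3

√336 = [18; 3,36, …], period ℓ=2 (even) → k=1
step 0: (18, 1)  from 18·(1,0) + (0,1)
step 1: (55, 3)  from 3·(18,1) + (1,0)
fundamental: x₁=55, y₁=3  (since 3025 − 336·9 = 1)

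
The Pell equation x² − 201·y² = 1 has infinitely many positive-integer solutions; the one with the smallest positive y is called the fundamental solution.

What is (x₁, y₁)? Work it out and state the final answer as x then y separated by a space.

515095 36332

√201 → a₀=14, period (5,1,1,1,2,…,1,5,28); ℓ=14 even so k=13
step 0: (14, 1)  from 14·(1,0) + (0,1)
step 1: (71, 5)  from 5·(14,1) + (1,0)
step 2: (85, 6)  from 1·(71,5) + (14,1)
…
step 4: (241, 17)  from 1·(156,11) + (85,6)
step 5: (638, 45)  from 2·(241,17) + (156,11)
…
step 11: (58085, 4097)  from 1·(33317,2350) + (24768,1747)
step 12: (91402, 6447)  from 1·(58085,4097) + (33317,2350)
step 13: (515095, 36332)  from 5·(91402,6447) + (58085,4097)
→ (515095, 36332).  Check: 515095²=265322859025, 201·36332²=265322859024, difference 1.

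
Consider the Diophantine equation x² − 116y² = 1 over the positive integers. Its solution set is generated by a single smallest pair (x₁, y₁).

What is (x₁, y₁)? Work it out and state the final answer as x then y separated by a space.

9801 910

√116 = [10; 1,3,2,1,4,1,2,3,1,20, …], period ℓ=10 (even) → k=9
k=0  a_k=10  p_k/q_k = 10/1
k=1  a_k=1  p_k/q_k = 11/1
…
k=4  a_k=1  p_k/q_k = 140/13
…
k=6  a_k=1  p_k/q_k = 797/74
…
k=8  a_k=3  p_k/q_k = 7550/701
k=9  a_k=1  p_k/q_k = 9801/910
→ (9801, 910).  Check: 9801²=96059601, 116·910²=96059600, difference 1.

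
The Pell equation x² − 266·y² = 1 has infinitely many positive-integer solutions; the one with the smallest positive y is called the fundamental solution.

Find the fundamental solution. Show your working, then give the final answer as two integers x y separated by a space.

[16; 3,4,3,32] for √266; ℓ=4 ⇒ convergent index 3
step 0: (16, 1)  from 16·(1,0) + (0,1)
step 1: (49, 3)  from 3·(16,1) + (1,0)
step 2: (212, 13)  from 4·(49,3) + (16,1)
step 3: (685, 42)  from 3·(212,13) + (49,3)
→ (685, 42).  Check: 685²=469225, 266·42²=469224, difference 1.

685 42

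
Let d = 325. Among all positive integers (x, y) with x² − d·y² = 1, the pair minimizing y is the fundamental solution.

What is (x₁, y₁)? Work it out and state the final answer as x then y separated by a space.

[18; 36] for √325; ℓ=1 ⇒ convergent index 1
a_0=18:  p_0=18·1+0=18,  q_0=18·0+1=1
a_1=36:  p_1=36·18+1=649,  q_1=36·1+0=36
fundamental: x₁=649, y₁=36  (since 421201 − 325·1296 = 1)

649 36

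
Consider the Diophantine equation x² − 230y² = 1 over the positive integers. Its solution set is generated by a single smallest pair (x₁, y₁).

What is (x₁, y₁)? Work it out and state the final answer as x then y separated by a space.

d=230: √d = [15; 6,30] (ℓ=2, even), read p_1/q_1
k=0  a_k=15  p_k/q_k = 15/1
k=1  a_k=6  p_k/q_k = 91/6
fundamental: x₁=91, y₁=6  (since 8281 − 230·36 = 1)

91 6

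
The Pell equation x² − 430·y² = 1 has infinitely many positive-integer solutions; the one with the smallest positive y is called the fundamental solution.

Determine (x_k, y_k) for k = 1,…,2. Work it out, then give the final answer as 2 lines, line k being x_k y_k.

2862251 138030
16384961574001 790153011060

d=430: √d = [20; 1,2,1,3,1,…,2,1,40] (ℓ=14, even), read p_13/q_13
step 0: (20, 1)  from 20·(1,0) + (0,1)
…
step 3: (83, 4)  from 1·(62,3) + (21,1)
…
step 5: (394, 19)  from 1·(311,15) + (83,4)
…
step 8: (133439, 6435)  from 6·(21794,1051) + (2675,129)
step 9: (155233, 7486)  from 1·(133439,6435) + (21794,1051)
step 10: (599138, 28893)  from 3·(155233,7486) + (133439,6435)
…
step 12: (2107880, 101651)  from 2·(754371,36379) + (599138,28893)
step 13: (2862251, 138030)  from 1·(2107880,101651) + (754371,36379)
(x₁, y₁) = (2862251, 138030);  2862251² − 430·138030² = 1 ✓
(2862251+138030√430)^2 = 16384961574001 + 790153011060√430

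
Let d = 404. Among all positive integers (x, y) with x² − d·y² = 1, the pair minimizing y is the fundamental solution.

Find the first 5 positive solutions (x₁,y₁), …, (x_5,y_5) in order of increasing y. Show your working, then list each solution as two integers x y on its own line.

√404 = [20; 10,40, …], period ℓ=2 (even) → k=1
step 0: (20, 1)  from 20·(1,0) + (0,1)
step 1: (201, 10)  from 10·(20,1) + (1,0)
→ (201, 10).  Check: 201²=40401, 404·10²=40400, difference 1.
k=2:  x_2 = 201·201+404·10·10 = 80801,  y_2 = 201·10+10·201 = 4020
k=3:  x_3 = 201·80801+404·10·4020 = 32481801,  y_3 = 201·4020+10·80801 = 1616030
k=4:  x_4 = 201·32481801+404·10·1616030 = 13057603201,  y_4 = 201·1616030+10·32481801 = 649640040
k=5:  x_5 = 201·13057603201+404·10·649640040 = 5249124005001,  y_5 = 201·649640040+10·13057603201 = 261153680050

201 10
80801 4020
32481801 1616030
13057603201 649640040
5249124005001 261153680050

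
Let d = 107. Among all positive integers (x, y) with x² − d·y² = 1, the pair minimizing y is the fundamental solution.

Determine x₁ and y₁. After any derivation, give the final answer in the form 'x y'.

√107 → a₀=10, period (2,1,9,1,2,20); ℓ=6 even so k=5
a_0=10:  p_0=10·1+0=10,  q_0=10·0+1=1
…
a_3=9:  p_3=9·31+21=300,  q_3=9·3+2=29
a_4=1:  p_4=1·300+31=331,  q_4=1·29+3=32
a_5=2:  p_5=2·331+300=962,  q_5=2·32+29=93
fundamental: x₁=962, y₁=93  (since 925444 − 107·8649 = 1)

962 93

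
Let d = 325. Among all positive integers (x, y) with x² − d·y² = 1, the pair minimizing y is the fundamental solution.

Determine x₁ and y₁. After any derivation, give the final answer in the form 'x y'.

649 36

d=325: √d = [18; 36] (ℓ=1, odd), read p_1/q_1
a_0=18:  p_0=18·1+0=18,  q_0=18·0+1=1
a_1=36:  p_1=36·18+1=649,  q_1=36·1+0=36
fundamental: x₁=649, y₁=36  (since 421201 − 325·1296 = 1)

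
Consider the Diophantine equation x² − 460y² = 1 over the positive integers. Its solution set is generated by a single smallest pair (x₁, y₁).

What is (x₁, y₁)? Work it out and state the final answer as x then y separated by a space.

√460 → a₀=21, period (2,4,3,1,2,10,2,1,3,4,2,42); ℓ=12 even so k=11
a_0=21:  p_0=21·1+0=21,  q_0=21·0+1=1
a_1=2:  p_1=2·21+1=43,  q_1=2·1+0=2
a_2=4:  p_2=4·43+21=193,  q_2=4·2+1=9
…
a_5=2:  p_5=2·815+622=2252,  q_5=2·38+29=105
a_6=10:  p_6=10·2252+815=23335,  q_6=10·105+38=1088
a_7=2:  p_7=2·23335+2252=48922,  q_7=2·1088+105=2281
a_8=1:  p_8=1·48922+23335=72257,  q_8=1·2281+1088=3369
a_9=3:  p_9=3·72257+48922=265693,  q_9=3·3369+2281=12388
a_10=4:  p_10=4·265693+72257=1135029,  q_10=4·12388+3369=52921
a_11=2:  p_11=2·1135029+265693=2535751,  q_11=2·52921+12388=118230
fundamental: x₁=2535751, y₁=118230  (since 6430033134001 − 460·13978332900 = 1)

2535751 118230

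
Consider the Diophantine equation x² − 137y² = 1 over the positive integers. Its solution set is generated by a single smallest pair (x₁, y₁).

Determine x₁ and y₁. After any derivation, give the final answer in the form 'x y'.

d=137: √d = [11; 1,2,2,1,1,2,2,1,22] (ℓ=9, odd), read p_17/q_17
step 0: (11, 1)  from 11·(1,0) + (0,1)
…
step 4: (117, 10)  from 1·(82,7) + (35,3)
…
step 10: (41341, 3532)  from 1·(39597,3383) + (1744,149)
…
step 16: (4286741, 366241)  from 2·(1796332,153471) + (694077,59299)
step 17: (6083073, 519712)  from 1·(4286741,366241) + (1796332,153471)
fundamental: x₁=6083073, y₁=519712  (since 37003777123329 − 137·270100562944 = 1)

6083073 519712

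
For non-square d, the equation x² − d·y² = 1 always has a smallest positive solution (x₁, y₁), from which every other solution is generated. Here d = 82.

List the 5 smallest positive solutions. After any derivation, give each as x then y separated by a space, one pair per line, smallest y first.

163 18
53137 5868
17322499 1912950
5647081537 623615832
1840931258563 203296848282

d=82: √d = [9; 18] (ℓ=1, odd), read p_1/q_1
i=0: a=9 ⇒ p=9, q=1
i=1: a=18 ⇒ p=163, q=18
(x₁, y₁) = (163, 18);  163² − 82·18² = 1 ✓
(x_2, y_2) = (163·163 + 82·18·18, 163·18 + 18·163) = (53137, 5868)
(x_3, y_3) = (163·53137 + 82·18·5868, 163·5868 + 18·53137) = (17322499, 1912950)
(x_4, y_4) = (163·17322499 + 82·18·1912950, 163·1912950 + 18·17322499) = (5647081537, 623615832)
(x_5, y_5) = (163·5647081537 + 82·18·623615832, 163·623615832 + 18·5647081537) = (1840931258563, 203296848282)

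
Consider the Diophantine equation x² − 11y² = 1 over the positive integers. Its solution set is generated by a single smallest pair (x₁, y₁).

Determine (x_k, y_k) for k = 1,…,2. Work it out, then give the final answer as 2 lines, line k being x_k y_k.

[3; 3,6] for √11; ℓ=2 ⇒ convergent index 1
k=0  a_k=3  p_k/q_k = 3/1
k=1  a_k=3  p_k/q_k = 10/3
(x₁, y₁) = (10, 3);  10² − 11·3² = 1 ✓
(x_2, y_2) = (10·10 + 11·3·3, 10·3 + 3·10) = (199, 60)

10 3
199 60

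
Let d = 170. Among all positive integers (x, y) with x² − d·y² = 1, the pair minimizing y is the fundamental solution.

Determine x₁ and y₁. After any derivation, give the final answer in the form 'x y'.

√170 → a₀=13, period (26); ℓ=1 odd so k=1
i=0: a=13 ⇒ p=13, q=1
i=1: a=26 ⇒ p=339, q=26
→ (339, 26).  Check: 339²=114921, 170·26²=114920, difference 1.

339 26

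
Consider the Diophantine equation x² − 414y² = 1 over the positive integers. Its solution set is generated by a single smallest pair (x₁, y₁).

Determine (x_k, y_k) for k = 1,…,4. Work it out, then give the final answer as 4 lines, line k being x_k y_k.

√414 → a₀=20, period (2,1,7,2,7,1,2,40); ℓ=8 even so k=7
a_0=20:  p_0=20·1+0=20,  q_0=20·0+1=1
…
a_3=7:  p_3=7·61+41=468,  q_3=7·3+2=23
a_4=2:  p_4=2·468+61=997,  q_4=2·23+3=49
a_5=7:  p_5=7·997+468=7447,  q_5=7·49+23=366
a_6=1:  p_6=1·7447+997=8444,  q_6=1·366+49=415
a_7=2:  p_7=2·8444+7447=24335,  q_7=2·415+366=1196
fundamental: x₁=24335, y₁=1196  (since 592192225 − 414·1430416 = 1)
n=2: (24335,1196)∘(24335,1196) = (24335·24335+414·1196·1196, 24335·1196+1196·24335) = (1184384449,58209320)
n=3: (1184384449,58209320)∘(24335,1196) = (24335·1184384449+414·1196·58209320, 24335·58209320+1196·1184384449) = (57643991108495,2833047603204)
n=4: (57643991108495,2833047603204)∘(24335,1196) = (24335·57643991108495+414·1196·2833047603204, 24335·2833047603204+1196·57643991108495) = (2805533046066067201,137884426789729360)

24335 1196
1184384449 58209320
57643991108495 2833047603204
2805533046066067201 137884426789729360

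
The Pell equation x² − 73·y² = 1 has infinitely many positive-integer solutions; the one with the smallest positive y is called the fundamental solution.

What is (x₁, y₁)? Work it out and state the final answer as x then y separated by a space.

√73 = [8; 1,1,5,5,1,1,16, …], period ℓ=7 (odd) → k=13
k=0  a_k=8  p_k/q_k = 8/1
…
k=2  a_k=1  p_k/q_k = 17/2
…
k=4  a_k=5  p_k/q_k = 487/57
k=5  a_k=1  p_k/q_k = 581/68
k=6  a_k=1  p_k/q_k = 1068/125
…
k=9  a_k=1  p_k/q_k = 36406/4261
…
k=12  a_k=1  p_k/q_k = 1241008/145249
k=13  a_k=1  p_k/q_k = 2281249/267000
fundamental: x₁=2281249, y₁=267000  (since 5204097000001 − 73·71289000000 = 1)

2281249 267000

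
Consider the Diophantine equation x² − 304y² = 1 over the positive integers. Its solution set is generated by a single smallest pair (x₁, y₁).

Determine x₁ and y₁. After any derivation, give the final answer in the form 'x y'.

57799 3315

√304 → a₀=17, period (2,3,2,1,1,1,1,1,2,3,2,34); ℓ=12 even so k=11
step 0: (17, 1)  from 17·(1,0) + (0,1)
step 1: (35, 2)  from 2·(17,1) + (1,0)
step 2: (122, 7)  from 3·(35,2) + (17,1)
step 3: (279, 16)  from 2·(122,7) + (35,2)
step 4: (401, 23)  from 1·(279,16) + (122,7)
…
step 7: (1761, 101)  from 1·(1081,62) + (680,39)
…
step 10: (25177, 1444)  from 3·(7445,427) + (2842,163)
step 11: (57799, 3315)  from 2·(25177,1444) + (7445,427)
→ (57799, 3315).  Check: 57799²=3340724401, 304·3315²=3340724400, difference 1.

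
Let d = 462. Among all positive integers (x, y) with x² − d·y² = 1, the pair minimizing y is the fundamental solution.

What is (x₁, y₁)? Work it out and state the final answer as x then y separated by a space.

43 2

[21; 2,42] for √462; ℓ=2 ⇒ convergent index 1
k=0  a_k=21  p_k/q_k = 21/1
k=1  a_k=2  p_k/q_k = 43/2
→ (43, 2).  Check: 43²=1849, 462·2²=1848, difference 1.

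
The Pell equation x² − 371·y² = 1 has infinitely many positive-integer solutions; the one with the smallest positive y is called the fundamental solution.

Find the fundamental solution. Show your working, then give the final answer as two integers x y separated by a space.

d=371: √d = [19; 3,1,4,1,3,38] (ℓ=6, even), read p_5/q_5
a_0=19:  p_0=19·1+0=19,  q_0=19·0+1=1
a_1=3:  p_1=3·19+1=58,  q_1=3·1+0=3
…
a_4=1:  p_4=1·366+77=443,  q_4=1·19+4=23
a_5=3:  p_5=3·443+366=1695,  q_5=3·23+19=88
(x₁, y₁) = (1695, 88);  1695² − 371·88² = 1 ✓

1695 88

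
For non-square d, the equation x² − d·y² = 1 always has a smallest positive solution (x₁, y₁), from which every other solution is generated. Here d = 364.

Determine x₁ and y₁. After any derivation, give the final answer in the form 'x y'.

4954951 259710

d=364: √d = [19; 12,1,2,3,1,8,1,3,2,1,12,38] (ℓ=12, even), read p_11/q_11
a_0=19:  p_0=19·1+0=19,  q_0=19·0+1=1
…
a_2=1:  p_2=1·229+19=248,  q_2=1·12+1=13
a_3=2:  p_3=2·248+229=725,  q_3=2·13+12=38
a_4=3:  p_4=3·725+248=2423,  q_4=3·38+13=127
…
a_6=8:  p_6=8·3148+2423=27607,  q_6=8·165+127=1447
…
a_8=3:  p_8=3·30755+27607=119872,  q_8=3·1612+1447=6283
a_9=2:  p_9=2·119872+30755=270499,  q_9=2·6283+1612=14178
a_10=1:  p_10=1·270499+119872=390371,  q_10=1·14178+6283=20461
a_11=12:  p_11=12·390371+270499=4954951,  q_11=12·20461+14178=259710
(x₁, y₁) = (4954951, 259710);  4954951² − 364·259710² = 1 ✓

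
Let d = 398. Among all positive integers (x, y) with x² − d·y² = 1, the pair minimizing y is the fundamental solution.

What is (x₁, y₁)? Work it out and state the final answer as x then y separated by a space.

√398 → a₀=19, period (1,18,1,38); ℓ=4 even so k=3
step 0: (19, 1)  from 19·(1,0) + (0,1)
…
step 2: (379, 19)  from 18·(20,1) + (19,1)
step 3: (399, 20)  from 1·(379,19) + (20,1)
fundamental: x₁=399, y₁=20  (since 159201 − 398·400 = 1)

399 20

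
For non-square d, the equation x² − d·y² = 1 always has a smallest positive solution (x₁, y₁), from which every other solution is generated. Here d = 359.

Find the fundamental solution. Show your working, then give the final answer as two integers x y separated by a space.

360 19

[18; 1,17,1,36] for √359; ℓ=4 ⇒ convergent index 3
k=0  a_k=18  p_k/q_k = 18/1
…
k=2  a_k=17  p_k/q_k = 341/18
k=3  a_k=1  p_k/q_k = 360/19
fundamental: x₁=360, y₁=19  (since 129600 − 359·361 = 1)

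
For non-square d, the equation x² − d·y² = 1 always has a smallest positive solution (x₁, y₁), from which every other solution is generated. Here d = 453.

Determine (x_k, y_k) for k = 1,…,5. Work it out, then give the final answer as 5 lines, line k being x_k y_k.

1653751 77700
5469784740001 256992905400
18091323967121133751 850004548596233100
59837090203895614338960001 2811391744490881177810800
197911295523547060893371760093751 9298683817686228472822980388500

√453 = [21; 3,1,1,10,14,10,1,1,3,42, …], period ℓ=10 (even) → k=9
i=0: a=21 ⇒ p=21, q=1
i=1: a=3 ⇒ p=64, q=3
i=2: a=1 ⇒ p=85, q=4
…
i=5: a=14 ⇒ p=22199, q=1043
i=6: a=10 ⇒ p=223565, q=10504
i=7: a=1 ⇒ p=245764, q=11547
i=8: a=1 ⇒ p=469329, q=22051
i=9: a=3 ⇒ p=1653751, q=77700
(x₁, y₁) = (1653751, 77700);  1653751² − 453·77700² = 1 ✓
(x_2, y_2) = (1653751·1653751 + 453·77700·77700, 1653751·77700 + 77700·1653751) = (5469784740001, 256992905400)
(x_3, y_3) = (1653751·5469784740001 + 453·77700·256992905400, 1653751·256992905400 + 77700·5469784740001) = (18091323967121133751, 850004548596233100)
(x_4, y_4) = (1653751·18091323967121133751 + 453·77700·850004548596233100, 1653751·850004548596233100 + 77700·18091323967121133751) = (59837090203895614338960001, 2811391744490881177810800)
(x_5, y_5) = (1653751·59837090203895614338960001 + 453·77700·2811391744490881177810800, 1653751·2811391744490881177810800 + 77700·59837090203895614338960001) = (197911295523547060893371760093751, 9298683817686228472822980388500)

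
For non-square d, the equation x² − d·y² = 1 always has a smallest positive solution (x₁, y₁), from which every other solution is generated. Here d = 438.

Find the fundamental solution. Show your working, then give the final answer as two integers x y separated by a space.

d=438: √d = [20; 1,12,1,40] (ℓ=4, even), read p_3/q_3
a_0=20:  p_0=20·1+0=20,  q_0=20·0+1=1
…
a_2=12:  p_2=12·21+20=272,  q_2=12·1+1=13
a_3=1:  p_3=1·272+21=293,  q_3=1·13+1=14
→ (293, 14).  Check: 293²=85849, 438·14²=85848, difference 1.

293 14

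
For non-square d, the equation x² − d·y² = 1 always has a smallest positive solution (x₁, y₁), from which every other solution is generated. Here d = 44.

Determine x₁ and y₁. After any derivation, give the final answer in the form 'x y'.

d=44: √d = [6; 1,1,1,2,1,1,1,12] (ℓ=8, even), read p_7/q_7
step 0: (6, 1)  from 6·(1,0) + (0,1)
step 1: (7, 1)  from 1·(6,1) + (1,0)
…
step 5: (73, 11)  from 1·(53,8) + (20,3)
step 6: (126, 19)  from 1·(73,11) + (53,8)
step 7: (199, 30)  from 1·(126,19) + (73,11)
fundamental: x₁=199, y₁=30  (since 39601 − 44·900 = 1)

199 30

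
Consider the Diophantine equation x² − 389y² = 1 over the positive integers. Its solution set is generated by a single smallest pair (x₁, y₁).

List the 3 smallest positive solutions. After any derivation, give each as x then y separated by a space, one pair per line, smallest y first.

d=389: √d = [19; 1,2,1,1,1,1,2,1,38] (ℓ=9, odd), read p_17/q_17
step 0: (19, 1)  from 19·(1,0) + (0,1)
step 1: (20, 1)  from 1·(19,1) + (1,0)
…
step 7: (927, 47)  from 2·(355,18) + (217,11)
step 8: (1282, 65)  from 1·(927,47) + (355,18)
…
step 10: (50925, 2582)  from 1·(49643,2517) + (1282,65)
…
step 13: (353911, 17944)  from 1·(202418,10263) + (151493,7681)
step 14: (556329, 28207)  from 1·(353911,17944) + (202418,10263)
step 15: (910240, 46151)  from 1·(556329,28207) + (353911,17944)
step 16: (2376809, 120509)  from 2·(910240,46151) + (556329,28207)
step 17: (3287049, 166660)  from 1·(2376809,120509) + (910240,46151)
fundamental: x₁=3287049, y₁=166660  (since 10804691128401 − 389·27775555600 = 1)
k=2:  x_2 = 3287049·3287049+389·166660·166660 = 21609382256801,  y_2 = 3287049·166660+166660·3287049 = 1095639172680
k=3:  x_3 = 3287049·21609382256801+389·166660·1095639172680 = 142062196675667653449,  y_3 = 3287049·1095639172680+166660·21609382256801 = 7202839293837075980

3287049 166660
21609382256801 1095639172680
142062196675667653449 7202839293837075980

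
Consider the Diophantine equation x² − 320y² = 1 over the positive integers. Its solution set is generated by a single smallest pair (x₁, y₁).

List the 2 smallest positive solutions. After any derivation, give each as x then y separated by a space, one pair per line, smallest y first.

161 9
51841 2898

√320 = [17; 1,7,1,34, …], period ℓ=4 (even) → k=3
a_0=17:  p_0=17·1+0=17,  q_0=17·0+1=1
a_1=1:  p_1=1·17+1=18,  q_1=1·1+0=1
a_2=7:  p_2=7·18+17=143,  q_2=7·1+1=8
a_3=1:  p_3=1·143+18=161,  q_3=1·8+1=9
(x₁, y₁) = (161, 9);  161² − 320·9² = 1 ✓
k=2:  x_2 = 161·161+320·9·9 = 51841,  y_2 = 161·9+9·161 = 2898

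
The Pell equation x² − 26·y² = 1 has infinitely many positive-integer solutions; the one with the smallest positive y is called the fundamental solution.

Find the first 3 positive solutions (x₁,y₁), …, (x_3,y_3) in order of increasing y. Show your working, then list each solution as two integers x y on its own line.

51 10
5201 1020
530451 104030

√26 → a₀=5, period (10); ℓ=1 odd so k=1
a_0=5:  p_0=5·1+0=5,  q_0=5·0+1=1
a_1=10:  p_1=10·5+1=51,  q_1=10·1+0=10
fundamental: x₁=51, y₁=10  (since 2601 − 26·100 = 1)
(51+10√26)^2 = 5201 + 1020√26
(51+10√26)^3 = 530451 + 104030√26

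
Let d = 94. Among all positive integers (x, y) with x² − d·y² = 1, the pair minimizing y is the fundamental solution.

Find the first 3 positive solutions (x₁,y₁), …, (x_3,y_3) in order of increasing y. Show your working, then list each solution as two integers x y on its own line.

[9; 1,2,3,1,1,…,2,1,18] for √94; ℓ=16 ⇒ convergent index 15
a_0=9:  p_0=9·1+0=9,  q_0=9·0+1=1
a_1=1:  p_1=1·9+1=10,  q_1=1·1+0=1
a_2=2:  p_2=2·10+9=29,  q_2=2·1+1=3
a_3=3:  p_3=3·29+10=97,  q_3=3·3+1=10
a_4=1:  p_4=1·97+29=126,  q_4=1·10+3=13
a_5=1:  p_5=1·126+97=223,  q_5=1·13+10=23
a_6=5:  p_6=5·223+126=1241,  q_6=5·23+13=128
a_7=1:  p_7=1·1241+223=1464,  q_7=1·128+23=151
a_8=8:  p_8=8·1464+1241=12953,  q_8=8·151+128=1336
a_9=1:  p_9=1·12953+1464=14417,  q_9=1·1336+151=1487
a_10=5:  p_10=5·14417+12953=85038,  q_10=5·1487+1336=8771
a_11=1:  p_11=1·85038+14417=99455,  q_11=1·8771+1487=10258
…
a_13=3:  p_13=3·184493+99455=652934,  q_13=3·19029+10258=67345
a_14=2:  p_14=2·652934+184493=1490361,  q_14=2·67345+19029=153719
a_15=1:  p_15=1·1490361+652934=2143295,  q_15=1·153719+67345=221064
(x₁, y₁) = (2143295, 221064);  2143295² − 94·221064² = 1 ✓
k=2:  x_2 = 2143295·2143295+94·221064·221064 = 9187426914049,  y_2 = 2143295·221064+221064·2143295 = 947610731760
k=3:  x_3 = 2143295·9187426914049+94·221064·947610731760 = 39382732335491159615,  y_3 = 2143295·947610731760+221064·9187426914049 = 4062018686654877336

2143295 221064
9187426914049 947610731760
39382732335491159615 4062018686654877336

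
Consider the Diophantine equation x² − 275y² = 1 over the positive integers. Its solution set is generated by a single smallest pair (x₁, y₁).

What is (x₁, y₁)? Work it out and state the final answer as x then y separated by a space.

d=275: √d = [16; 1,1,2,1,1,32] (ℓ=6, even), read p_5/q_5
k=0  a_k=16  p_k/q_k = 16/1
…
k=2  a_k=1  p_k/q_k = 33/2
k=3  a_k=2  p_k/q_k = 83/5
k=4  a_k=1  p_k/q_k = 116/7
k=5  a_k=1  p_k/q_k = 199/12
→ (199, 12).  Check: 199²=39601, 275·12²=39600, difference 1.

199 12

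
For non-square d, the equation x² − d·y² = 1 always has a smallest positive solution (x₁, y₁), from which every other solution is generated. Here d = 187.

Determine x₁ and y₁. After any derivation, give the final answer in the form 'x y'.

[13; 1,2,13,2,1,26] for √187; ℓ=6 ⇒ convergent index 5
a_0=13:  p_0=13·1+0=13,  q_0=13·0+1=1
a_1=1:  p_1=1·13+1=14,  q_1=1·1+0=1
…
a_3=13:  p_3=13·41+14=547,  q_3=13·3+1=40
a_4=2:  p_4=2·547+41=1135,  q_4=2·40+3=83
a_5=1:  p_5=1·1135+547=1682,  q_5=1·83+40=123
→ (1682, 123).  Check: 1682²=2829124, 187·123²=2829123, difference 1.

1682 123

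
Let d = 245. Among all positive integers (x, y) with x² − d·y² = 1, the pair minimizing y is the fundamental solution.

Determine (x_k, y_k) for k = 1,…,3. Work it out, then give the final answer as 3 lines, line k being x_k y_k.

51841 3312
5374978561 343394784
557288527109761 35603857991376

[15; 1,1,1,7,6,7,1,1,1,30] for √245; ℓ=10 ⇒ convergent index 9
k=0  a_k=15  p_k/q_k = 15/1
k=1  a_k=1  p_k/q_k = 16/1
k=2  a_k=1  p_k/q_k = 31/2
k=3  a_k=1  p_k/q_k = 47/3
…
k=5  a_k=6  p_k/q_k = 2207/141
k=6  a_k=7  p_k/q_k = 15809/1010
k=7  a_k=1  p_k/q_k = 18016/1151
k=8  a_k=1  p_k/q_k = 33825/2161
k=9  a_k=1  p_k/q_k = 51841/3312
fundamental: x₁=51841, y₁=3312  (since 2687489281 − 245·10969344 = 1)
(x_2, y_2) = (51841·51841 + 245·3312·3312, 51841·3312 + 3312·51841) = (5374978561, 343394784)
(x_3, y_3) = (51841·5374978561 + 245·3312·343394784, 51841·343394784 + 3312·5374978561) = (557288527109761, 35603857991376)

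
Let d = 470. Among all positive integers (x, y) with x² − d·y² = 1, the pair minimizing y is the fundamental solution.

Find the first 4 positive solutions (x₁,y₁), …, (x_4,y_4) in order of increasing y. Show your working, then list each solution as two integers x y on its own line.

1691 78
5718961 263796
19341524411 892157994
65413029839041 3017278071912

d=470: √d = [21; 1,2,8,2,1,42] (ℓ=6, even), read p_5/q_5
step 0: (21, 1)  from 21·(1,0) + (0,1)
…
step 4: (1149, 53)  from 2·(542,25) + (65,3)
step 5: (1691, 78)  from 1·(1149,53) + (542,25)
(x₁, y₁) = (1691, 78);  1691² − 470·78² = 1 ✓
(x_2, y_2) = (1691·1691 + 470·78·78, 1691·78 + 78·1691) = (5718961, 263796)
(x_3, y_3) = (1691·5718961 + 470·78·263796, 1691·263796 + 78·5718961) = (19341524411, 892157994)
(x_4, y_4) = (1691·19341524411 + 470·78·892157994, 1691·892157994 + 78·19341524411) = (65413029839041, 3017278071912)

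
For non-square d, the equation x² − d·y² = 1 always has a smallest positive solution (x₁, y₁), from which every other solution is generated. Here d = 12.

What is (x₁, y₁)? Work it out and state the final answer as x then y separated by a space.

7 2

√12 = [3; 2,6, …], period ℓ=2 (even) → k=1
step 0: (3, 1)  from 3·(1,0) + (0,1)
step 1: (7, 2)  from 2·(3,1) + (1,0)
(x₁, y₁) = (7, 2);  7² − 12·2² = 1 ✓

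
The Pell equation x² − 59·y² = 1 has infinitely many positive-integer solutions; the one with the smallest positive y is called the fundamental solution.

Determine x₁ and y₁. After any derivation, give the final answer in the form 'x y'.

530 69

d=59: √d = [7; 1,2,7,2,1,14] (ℓ=6, even), read p_5/q_5
k=0  a_k=7  p_k/q_k = 7/1
k=1  a_k=1  p_k/q_k = 8/1
k=2  a_k=2  p_k/q_k = 23/3
k=3  a_k=7  p_k/q_k = 169/22
k=4  a_k=2  p_k/q_k = 361/47
k=5  a_k=1  p_k/q_k = 530/69
→ (530, 69).  Check: 530²=280900, 59·69²=280899, difference 1.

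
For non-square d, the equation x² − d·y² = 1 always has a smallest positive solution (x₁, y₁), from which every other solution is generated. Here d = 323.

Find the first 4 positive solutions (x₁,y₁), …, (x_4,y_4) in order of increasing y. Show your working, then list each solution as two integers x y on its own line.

d=323: √d = [17; 1,34] (ℓ=2, even), read p_1/q_1
i=0: a=17 ⇒ p=17, q=1
i=1: a=1 ⇒ p=18, q=1
fundamental: x₁=18, y₁=1  (since 324 − 323·1 = 1)
n=2: (18,1)∘(18,1) = (18·18+323·1·1, 18·1+1·18) = (647,36)
n=3: (647,36)∘(18,1) = (18·647+323·1·36, 18·36+1·647) = (23274,1295)
n=4: (23274,1295)∘(18,1) = (18·23274+323·1·1295, 18·1295+1·23274) = (837217,46584)

18 1
647 36
23274 1295
837217 46584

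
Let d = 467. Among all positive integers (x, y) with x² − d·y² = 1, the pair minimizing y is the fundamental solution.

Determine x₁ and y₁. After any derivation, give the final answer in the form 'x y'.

1625626 75225

√467 = [21; 1,1,1,1,3,…,1,1,42, …], period ℓ=14 (even) → k=13
a_0=21:  p_0=21·1+0=21,  q_0=21·0+1=1
a_1=1:  p_1=1·21+1=22,  q_1=1·1+0=1
a_2=1:  p_2=1·22+21=43,  q_2=1·1+1=2
…
a_4=1:  p_4=1·65+43=108,  q_4=1·3+2=5
a_5=3:  p_5=3·108+65=389,  q_5=3·5+3=18
a_6=3:  p_6=3·389+108=1275,  q_6=3·18+5=59
…
a_8=3:  p_8=3·27164+1275=82767,  q_8=3·1257+59=3830
a_9=3:  p_9=3·82767+27164=275465,  q_9=3·3830+1257=12747
a_10=1:  p_10=1·275465+82767=358232,  q_10=1·12747+3830=16577
a_11=1:  p_11=1·358232+275465=633697,  q_11=1·16577+12747=29324
a_12=1:  p_12=1·633697+358232=991929,  q_12=1·29324+16577=45901
a_13=1:  p_13=1·991929+633697=1625626,  q_13=1·45901+29324=75225
→ (1625626, 75225).  Check: 1625626²=2642659891876, 467·75225²=2642659891875, difference 1.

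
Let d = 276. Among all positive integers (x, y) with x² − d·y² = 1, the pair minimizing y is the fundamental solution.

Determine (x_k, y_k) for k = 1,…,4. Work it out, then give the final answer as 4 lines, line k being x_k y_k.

7775 468
120901249 7277400
1880014414175 113163569532
29234224019520001 1759693498945200

d=276: √d = [16; 1,1,1,1,2,2,2,1,1,1,1,32] (ℓ=12, even), read p_11/q_11
k=0  a_k=16  p_k/q_k = 16/1
…
k=2  a_k=1  p_k/q_k = 33/2
k=3  a_k=1  p_k/q_k = 50/3
k=4  a_k=1  p_k/q_k = 83/5
k=5  a_k=2  p_k/q_k = 216/13
…
k=10  a_k=1  p_k/q_k = 4768/287
k=11  a_k=1  p_k/q_k = 7775/468
fundamental: x₁=7775, y₁=468  (since 60450625 − 276·219024 = 1)
(7775+468√276)^2 = 120901249 + 7277400√276
(7775+468√276)^3 = 1880014414175 + 113163569532√276
(7775+468√276)^4 = 29234224019520001 + 1759693498945200√276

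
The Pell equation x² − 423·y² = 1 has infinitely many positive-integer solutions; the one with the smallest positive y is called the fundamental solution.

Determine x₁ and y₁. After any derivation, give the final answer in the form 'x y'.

d=423: √d = [20; 1,1,3,4,3,1,1,40] (ℓ=8, even), read p_7/q_7
i=0: a=20 ⇒ p=20, q=1
i=1: a=1 ⇒ p=21, q=1
…
i=3: a=3 ⇒ p=144, q=7
…
i=6: a=1 ⇒ p=2612, q=127
i=7: a=1 ⇒ p=4607, q=224
→ (4607, 224).  Check: 4607²=21224449, 423·224²=21224448, difference 1.

4607 224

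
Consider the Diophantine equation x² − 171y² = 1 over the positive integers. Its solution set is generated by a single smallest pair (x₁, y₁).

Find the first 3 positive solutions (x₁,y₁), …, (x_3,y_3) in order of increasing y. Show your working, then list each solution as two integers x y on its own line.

√171 → a₀=13, period (13,26); ℓ=2 even so k=1
step 0: (13, 1)  from 13·(1,0) + (0,1)
step 1: (170, 13)  from 13·(13,1) + (1,0)
→ (170, 13).  Check: 170²=28900, 171·13²=28899, difference 1.
(x_2, y_2) = (170·170 + 171·13·13, 170·13 + 13·170) = (57799, 4420)
(x_3, y_3) = (170·57799 + 171·13·4420, 170·4420 + 13·57799) = (19651490, 1502787)

170 13
57799 4420
19651490 1502787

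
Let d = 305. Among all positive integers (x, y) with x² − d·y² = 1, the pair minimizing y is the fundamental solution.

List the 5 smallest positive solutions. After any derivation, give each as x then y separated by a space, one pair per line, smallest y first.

√305 → a₀=17, period (2,6,2,34); ℓ=4 even so k=3
a_0=17:  p_0=17·1+0=17,  q_0=17·0+1=1
a_1=2:  p_1=2·17+1=35,  q_1=2·1+0=2
a_2=6:  p_2=6·35+17=227,  q_2=6·2+1=13
a_3=2:  p_3=2·227+35=489,  q_3=2·13+2=28
→ (489, 28).  Check: 489²=239121, 305·28²=239120, difference 1.
(489+28√305)^2 = 478241 + 27384√305
(489+28√305)^3 = 467719209 + 26781524√305
(489+28√305)^4 = 457428908161 + 26192303088√305
(489+28√305)^5 = 447365004462249 + 25616045638540√305

489 28
478241 27384
467719209 26781524
457428908161 26192303088
447365004462249 25616045638540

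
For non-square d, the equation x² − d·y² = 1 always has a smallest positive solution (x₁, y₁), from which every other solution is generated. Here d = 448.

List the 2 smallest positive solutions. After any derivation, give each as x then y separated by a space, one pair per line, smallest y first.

127 6
32257 1524

d=448: √d = [21; 6,42] (ℓ=2, even), read p_1/q_1
a_0=21:  p_0=21·1+0=21,  q_0=21·0+1=1
a_1=6:  p_1=6·21+1=127,  q_1=6·1+0=6
(x₁, y₁) = (127, 6);  127² − 448·6² = 1 ✓
k=2:  x_2 = 127·127+448·6·6 = 32257,  y_2 = 127·6+6·127 = 1524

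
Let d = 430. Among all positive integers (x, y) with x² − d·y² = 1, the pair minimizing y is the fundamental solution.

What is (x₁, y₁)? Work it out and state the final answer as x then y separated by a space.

d=430: √d = [20; 1,2,1,3,1,…,2,1,40] (ℓ=14, even), read p_13/q_13
i=0: a=20 ⇒ p=20, q=1
i=1: a=1 ⇒ p=21, q=1
i=2: a=2 ⇒ p=62, q=3
i=3: a=1 ⇒ p=83, q=4
…
i=5: a=1 ⇒ p=394, q=19
i=6: a=6 ⇒ p=2675, q=129
i=7: a=8 ⇒ p=21794, q=1051
…
i=10: a=3 ⇒ p=599138, q=28893
i=11: a=1 ⇒ p=754371, q=36379
i=12: a=2 ⇒ p=2107880, q=101651
i=13: a=1 ⇒ p=2862251, q=138030
(x₁, y₁) = (2862251, 138030);  2862251² − 430·138030² = 1 ✓

2862251 138030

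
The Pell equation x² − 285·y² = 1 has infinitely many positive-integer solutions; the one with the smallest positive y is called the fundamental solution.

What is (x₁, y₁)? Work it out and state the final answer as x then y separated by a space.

2431 144

[16; 1,7,2,7,1,32] for √285; ℓ=6 ⇒ convergent index 5
i=0: a=16 ⇒ p=16, q=1
i=1: a=1 ⇒ p=17, q=1
i=2: a=7 ⇒ p=135, q=8
i=3: a=2 ⇒ p=287, q=17
i=4: a=7 ⇒ p=2144, q=127
i=5: a=1 ⇒ p=2431, q=144
fundamental: x₁=2431, y₁=144  (since 5909761 − 285·20736 = 1)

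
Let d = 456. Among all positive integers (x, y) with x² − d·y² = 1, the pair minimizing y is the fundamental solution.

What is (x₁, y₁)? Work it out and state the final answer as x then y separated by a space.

d=456: √d = [21; 2,1,4,1,2,42] (ℓ=6, even), read p_5/q_5
i=0: a=21 ⇒ p=21, q=1
…
i=2: a=1 ⇒ p=64, q=3
i=3: a=4 ⇒ p=299, q=14
i=4: a=1 ⇒ p=363, q=17
i=5: a=2 ⇒ p=1025, q=48
(x₁, y₁) = (1025, 48);  1025² − 456·48² = 1 ✓

1025 48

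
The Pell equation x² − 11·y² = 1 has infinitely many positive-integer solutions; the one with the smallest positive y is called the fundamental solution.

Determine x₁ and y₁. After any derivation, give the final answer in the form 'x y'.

10 3

√11 = [3; 3,6, …], period ℓ=2 (even) → k=1
i=0: a=3 ⇒ p=3, q=1
i=1: a=3 ⇒ p=10, q=3
fundamental: x₁=10, y₁=3  (since 100 − 11·9 = 1)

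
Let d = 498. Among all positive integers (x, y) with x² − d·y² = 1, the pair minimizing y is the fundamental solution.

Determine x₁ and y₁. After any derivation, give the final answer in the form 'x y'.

d=498: √d = [22; 3,6,22,6,3,44] (ℓ=6, even), read p_5/q_5
a_0=22:  p_0=22·1+0=22,  q_0=22·0+1=1
a_1=3:  p_1=3·22+1=67,  q_1=3·1+0=3
a_2=6:  p_2=6·67+22=424,  q_2=6·3+1=19
a_3=22:  p_3=22·424+67=9395,  q_3=22·19+3=421
a_4=6:  p_4=6·9395+424=56794,  q_4=6·421+19=2545
a_5=3:  p_5=3·56794+9395=179777,  q_5=3·2545+421=8056
fundamental: x₁=179777, y₁=8056  (since 32319769729 − 498·64899136 = 1)

179777 8056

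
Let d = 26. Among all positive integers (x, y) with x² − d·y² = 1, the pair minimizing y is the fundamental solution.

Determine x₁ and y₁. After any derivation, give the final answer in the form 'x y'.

51 10

d=26: √d = [5; 10] (ℓ=1, odd), read p_1/q_1
step 0: (5, 1)  from 5·(1,0) + (0,1)
step 1: (51, 10)  from 10·(5,1) + (1,0)
fundamental: x₁=51, y₁=10  (since 2601 − 26·100 = 1)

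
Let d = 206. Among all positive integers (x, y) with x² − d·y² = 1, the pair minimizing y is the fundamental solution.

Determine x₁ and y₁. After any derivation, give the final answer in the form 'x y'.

59535 4148

√206 → a₀=14, period (2,1,5,14,5,1,2,28); ℓ=8 even so k=7
step 0: (14, 1)  from 14·(1,0) + (0,1)
step 1: (29, 2)  from 2·(14,1) + (1,0)
step 2: (43, 3)  from 1·(29,2) + (14,1)
step 3: (244, 17)  from 5·(43,3) + (29,2)
step 4: (3459, 241)  from 14·(244,17) + (43,3)
step 5: (17539, 1222)  from 5·(3459,241) + (244,17)
step 6: (20998, 1463)  from 1·(17539,1222) + (3459,241)
step 7: (59535, 4148)  from 2·(20998,1463) + (17539,1222)
(x₁, y₁) = (59535, 4148);  59535² − 206·4148² = 1 ✓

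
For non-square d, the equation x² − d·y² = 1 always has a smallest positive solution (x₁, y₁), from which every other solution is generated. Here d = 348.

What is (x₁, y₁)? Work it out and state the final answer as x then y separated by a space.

[18; 1,1,1,8,1,1,1,36] for √348; ℓ=8 ⇒ convergent index 7
k=0  a_k=18  p_k/q_k = 18/1
…
k=2  a_k=1  p_k/q_k = 37/2
k=3  a_k=1  p_k/q_k = 56/3
k=4  a_k=8  p_k/q_k = 485/26
k=5  a_k=1  p_k/q_k = 541/29
k=6  a_k=1  p_k/q_k = 1026/55
k=7  a_k=1  p_k/q_k = 1567/84
(x₁, y₁) = (1567, 84);  1567² − 348·84² = 1 ✓

1567 84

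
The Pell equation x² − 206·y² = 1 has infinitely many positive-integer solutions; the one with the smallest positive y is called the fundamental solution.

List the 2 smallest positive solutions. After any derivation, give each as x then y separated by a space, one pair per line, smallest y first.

d=206: √d = [14; 2,1,5,14,5,1,2,28] (ℓ=8, even), read p_7/q_7
k=0  a_k=14  p_k/q_k = 14/1
…
k=6  a_k=1  p_k/q_k = 20998/1463
k=7  a_k=2  p_k/q_k = 59535/4148
fundamental: x₁=59535, y₁=4148  (since 3544416225 − 206·17205904 = 1)
k=2:  x_2 = 59535·59535+206·4148·4148 = 7088832449,  y_2 = 59535·4148+4148·59535 = 493902360

59535 4148
7088832449 493902360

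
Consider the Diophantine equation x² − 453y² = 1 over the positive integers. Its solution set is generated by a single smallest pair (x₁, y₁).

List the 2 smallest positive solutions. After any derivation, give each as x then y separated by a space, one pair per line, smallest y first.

d=453: √d = [21; 3,1,1,10,14,10,1,1,3,42] (ℓ=10, even), read p_9/q_9
k=0  a_k=21  p_k/q_k = 21/1
k=1  a_k=3  p_k/q_k = 64/3
k=2  a_k=1  p_k/q_k = 85/4
…
k=5  a_k=14  p_k/q_k = 22199/1043
…
k=8  a_k=1  p_k/q_k = 469329/22051
k=9  a_k=3  p_k/q_k = 1653751/77700
→ (1653751, 77700).  Check: 1653751²=2734892370001, 453·77700²=2734892370000, difference 1.
k=2:  x_2 = 1653751·1653751+453·77700·77700 = 5469784740001,  y_2 = 1653751·77700+77700·1653751 = 256992905400

1653751 77700
5469784740001 256992905400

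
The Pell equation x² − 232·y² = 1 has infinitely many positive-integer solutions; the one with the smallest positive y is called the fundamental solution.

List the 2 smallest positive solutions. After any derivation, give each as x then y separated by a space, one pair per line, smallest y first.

d=232: √d = [15; 4,3,7,3,4,30] (ℓ=6, even), read p_5/q_5
k=0  a_k=15  p_k/q_k = 15/1
…
k=2  a_k=3  p_k/q_k = 198/13
…
k=4  a_k=3  p_k/q_k = 4539/298
k=5  a_k=4  p_k/q_k = 19603/1287
fundamental: x₁=19603, y₁=1287  (since 384277609 − 232·1656369 = 1)
(19603+1287√232)^2 = 768555217 + 50458122√232

19603 1287
768555217 50458122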